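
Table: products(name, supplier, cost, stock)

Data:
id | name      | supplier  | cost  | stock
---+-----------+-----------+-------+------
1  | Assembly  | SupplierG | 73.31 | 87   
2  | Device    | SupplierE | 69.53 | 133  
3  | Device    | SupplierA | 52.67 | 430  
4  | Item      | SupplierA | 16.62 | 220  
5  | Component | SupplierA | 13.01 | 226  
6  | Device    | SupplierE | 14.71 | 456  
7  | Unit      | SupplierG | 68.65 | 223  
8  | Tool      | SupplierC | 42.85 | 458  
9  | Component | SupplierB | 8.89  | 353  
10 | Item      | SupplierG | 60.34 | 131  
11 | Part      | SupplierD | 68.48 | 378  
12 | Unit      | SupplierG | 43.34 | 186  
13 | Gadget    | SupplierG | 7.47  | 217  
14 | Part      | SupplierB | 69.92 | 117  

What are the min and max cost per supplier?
SELECT supplier, MIN(cost), MAX(cost)
FROM products
GROUP BY supplier

Result:
  SupplierA: min=13.01, max=52.67
  SupplierB: min=8.89, max=69.92
  SupplierC: min=42.85, max=42.85
  SupplierD: min=68.48, max=68.48
  SupplierE: min=14.71, max=69.53
  SupplierG: min=7.47, max=73.31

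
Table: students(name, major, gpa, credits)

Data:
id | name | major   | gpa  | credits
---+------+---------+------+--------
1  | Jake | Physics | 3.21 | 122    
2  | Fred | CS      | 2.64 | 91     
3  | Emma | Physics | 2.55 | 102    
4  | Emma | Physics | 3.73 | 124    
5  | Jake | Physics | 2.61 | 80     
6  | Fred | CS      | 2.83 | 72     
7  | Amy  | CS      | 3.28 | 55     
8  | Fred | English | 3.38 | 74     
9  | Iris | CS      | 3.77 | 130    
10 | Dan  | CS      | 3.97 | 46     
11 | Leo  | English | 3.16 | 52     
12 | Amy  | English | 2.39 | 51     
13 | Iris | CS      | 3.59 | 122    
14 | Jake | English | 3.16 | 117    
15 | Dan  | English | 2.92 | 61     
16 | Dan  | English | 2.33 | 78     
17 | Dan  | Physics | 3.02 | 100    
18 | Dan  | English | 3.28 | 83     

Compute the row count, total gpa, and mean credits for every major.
SELECT major,
       COUNT(*) as cnt,
       SUM(gpa) as total_gpa,
       AVG(credits) as avg_credits
FROM students
GROUP BY major

Result:
  CS: 6 records, 20.08 total gpa, 86.00 avg credits
  English: 7 records, 20.62 total gpa, 73.71 avg credits
  Physics: 5 records, 15.12 total gpa, 105.60 avg credits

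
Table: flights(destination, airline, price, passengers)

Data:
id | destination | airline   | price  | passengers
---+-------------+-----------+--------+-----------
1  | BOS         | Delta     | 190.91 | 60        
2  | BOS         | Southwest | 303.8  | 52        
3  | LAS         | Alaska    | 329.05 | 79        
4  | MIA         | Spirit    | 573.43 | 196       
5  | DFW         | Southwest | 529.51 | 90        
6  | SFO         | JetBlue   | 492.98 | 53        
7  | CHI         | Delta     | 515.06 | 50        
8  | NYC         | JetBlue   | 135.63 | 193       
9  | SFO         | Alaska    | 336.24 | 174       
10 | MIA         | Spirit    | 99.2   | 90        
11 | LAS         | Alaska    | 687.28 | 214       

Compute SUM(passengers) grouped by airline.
SELECT airline, SUM(passengers) as result
FROM flights
GROUP BY airline

Result:
  Alaska: 467
  Delta: 110
  JetBlue: 246
  Southwest: 142
  Spirit: 286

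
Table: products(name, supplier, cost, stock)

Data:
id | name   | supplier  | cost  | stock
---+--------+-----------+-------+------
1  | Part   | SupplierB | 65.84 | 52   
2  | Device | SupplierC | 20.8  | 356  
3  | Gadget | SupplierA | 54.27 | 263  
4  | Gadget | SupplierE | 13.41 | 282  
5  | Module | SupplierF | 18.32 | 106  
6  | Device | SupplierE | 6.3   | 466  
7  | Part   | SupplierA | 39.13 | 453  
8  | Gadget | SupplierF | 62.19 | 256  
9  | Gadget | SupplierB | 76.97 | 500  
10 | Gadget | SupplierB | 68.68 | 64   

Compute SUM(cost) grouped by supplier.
SELECT supplier, SUM(cost) as result
FROM products
GROUP BY supplier

Result:
  SupplierA: 93.40
  SupplierB: 211.49
  SupplierC: 20.80
  SupplierE: 19.71
  SupplierF: 80.51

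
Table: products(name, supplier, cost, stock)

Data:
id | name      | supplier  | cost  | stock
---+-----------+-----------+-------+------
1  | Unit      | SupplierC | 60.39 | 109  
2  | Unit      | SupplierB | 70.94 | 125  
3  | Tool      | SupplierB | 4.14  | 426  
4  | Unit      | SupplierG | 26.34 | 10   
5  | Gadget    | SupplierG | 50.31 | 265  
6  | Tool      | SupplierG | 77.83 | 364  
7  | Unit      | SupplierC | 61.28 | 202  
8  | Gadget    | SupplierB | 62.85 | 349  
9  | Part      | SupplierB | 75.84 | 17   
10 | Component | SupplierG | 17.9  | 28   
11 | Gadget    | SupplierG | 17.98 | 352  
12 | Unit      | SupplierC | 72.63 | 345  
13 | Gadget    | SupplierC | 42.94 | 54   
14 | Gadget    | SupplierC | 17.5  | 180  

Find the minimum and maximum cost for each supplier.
SELECT supplier, MIN(cost), MAX(cost)
FROM products
GROUP BY supplier

Result:
  SupplierB: min=4.14, max=75.84
  SupplierC: min=17.50, max=72.63
  SupplierG: min=17.90, max=77.83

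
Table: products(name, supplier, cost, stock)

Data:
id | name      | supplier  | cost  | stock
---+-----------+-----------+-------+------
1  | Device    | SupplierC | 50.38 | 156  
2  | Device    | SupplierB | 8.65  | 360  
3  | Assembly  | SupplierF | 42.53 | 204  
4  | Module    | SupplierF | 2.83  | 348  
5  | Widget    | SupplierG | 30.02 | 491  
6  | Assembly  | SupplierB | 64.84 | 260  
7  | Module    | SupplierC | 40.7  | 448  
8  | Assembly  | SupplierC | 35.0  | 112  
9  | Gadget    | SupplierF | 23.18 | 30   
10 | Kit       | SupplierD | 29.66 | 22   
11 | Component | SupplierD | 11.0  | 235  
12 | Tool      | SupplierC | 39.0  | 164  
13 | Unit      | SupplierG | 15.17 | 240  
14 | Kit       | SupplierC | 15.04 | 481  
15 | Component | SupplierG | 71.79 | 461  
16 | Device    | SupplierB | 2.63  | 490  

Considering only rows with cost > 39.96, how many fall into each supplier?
SELECT supplier, COUNT(*)
FROM products
WHERE cost > 39.96
GROUP BY supplier

Note: WHERE filters rows before grouping.

Result:
  SupplierB: 1
  SupplierC: 2
  SupplierF: 1
  SupplierG: 1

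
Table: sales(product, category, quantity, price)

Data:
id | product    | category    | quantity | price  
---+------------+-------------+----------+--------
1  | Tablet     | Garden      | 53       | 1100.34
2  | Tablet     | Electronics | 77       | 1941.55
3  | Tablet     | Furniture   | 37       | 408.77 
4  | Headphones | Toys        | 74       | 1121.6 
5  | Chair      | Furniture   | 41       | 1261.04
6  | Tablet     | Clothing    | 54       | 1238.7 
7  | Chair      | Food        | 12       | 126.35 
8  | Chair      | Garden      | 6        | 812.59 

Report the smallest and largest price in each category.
SELECT category, MIN(price), MAX(price)
FROM sales
GROUP BY category

Result:
  Clothing: min=1238.70, max=1238.70
  Electronics: min=1941.55, max=1941.55
  Food: min=126.35, max=126.35
  Furniture: min=408.77, max=1261.04
  Garden: min=812.59, max=1100.34
  Toys: min=1121.60, max=1121.60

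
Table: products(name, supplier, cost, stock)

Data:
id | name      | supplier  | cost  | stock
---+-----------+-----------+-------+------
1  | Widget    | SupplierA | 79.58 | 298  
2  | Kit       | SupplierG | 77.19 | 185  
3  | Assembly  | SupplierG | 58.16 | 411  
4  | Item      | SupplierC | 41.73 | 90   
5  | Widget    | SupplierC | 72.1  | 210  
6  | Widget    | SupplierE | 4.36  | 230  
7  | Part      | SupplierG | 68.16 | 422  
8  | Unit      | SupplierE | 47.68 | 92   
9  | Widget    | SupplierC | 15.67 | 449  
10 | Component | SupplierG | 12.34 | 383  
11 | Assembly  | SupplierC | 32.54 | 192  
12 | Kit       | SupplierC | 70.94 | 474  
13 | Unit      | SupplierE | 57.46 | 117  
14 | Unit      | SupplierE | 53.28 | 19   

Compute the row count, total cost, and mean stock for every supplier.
SELECT supplier,
       COUNT(*) as cnt,
       SUM(cost) as total_cost,
       AVG(stock) as avg_stock
FROM products
GROUP BY supplier

Result:
  SupplierA: 1 records, 79.58 total cost, 298.00 avg stock
  SupplierC: 5 records, 232.98 total cost, 283.00 avg stock
  SupplierE: 4 records, 162.78 total cost, 114.50 avg stock
  SupplierG: 4 records, 215.85 total cost, 350.25 avg stock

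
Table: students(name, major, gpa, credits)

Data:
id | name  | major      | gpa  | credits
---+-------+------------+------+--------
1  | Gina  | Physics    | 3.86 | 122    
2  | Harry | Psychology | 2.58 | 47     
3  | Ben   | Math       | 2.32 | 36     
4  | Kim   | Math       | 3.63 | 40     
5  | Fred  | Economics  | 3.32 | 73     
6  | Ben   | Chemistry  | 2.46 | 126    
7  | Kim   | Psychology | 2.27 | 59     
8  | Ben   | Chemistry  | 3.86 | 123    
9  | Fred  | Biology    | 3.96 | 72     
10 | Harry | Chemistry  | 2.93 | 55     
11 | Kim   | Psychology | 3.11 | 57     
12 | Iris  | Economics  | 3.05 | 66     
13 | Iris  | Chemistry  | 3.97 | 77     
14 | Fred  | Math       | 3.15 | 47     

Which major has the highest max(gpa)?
SELECT major, MAX(gpa) as val
FROM students
GROUP BY major
ORDER BY val DESC
LIMIT 1

Result: Chemistry with max(gpa) = 3.97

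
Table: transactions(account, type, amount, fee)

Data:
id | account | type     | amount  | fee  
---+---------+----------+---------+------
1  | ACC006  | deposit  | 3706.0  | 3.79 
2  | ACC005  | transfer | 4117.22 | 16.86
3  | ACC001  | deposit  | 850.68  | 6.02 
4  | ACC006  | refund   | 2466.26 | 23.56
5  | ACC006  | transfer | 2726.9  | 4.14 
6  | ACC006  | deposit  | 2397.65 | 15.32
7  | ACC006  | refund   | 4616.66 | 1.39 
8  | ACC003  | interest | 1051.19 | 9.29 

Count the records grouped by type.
SELECT type, COUNT(*) as count
FROM transactions
GROUP BY type

Result:
  deposit: 3
  interest: 1
  refund: 2
  transfer: 2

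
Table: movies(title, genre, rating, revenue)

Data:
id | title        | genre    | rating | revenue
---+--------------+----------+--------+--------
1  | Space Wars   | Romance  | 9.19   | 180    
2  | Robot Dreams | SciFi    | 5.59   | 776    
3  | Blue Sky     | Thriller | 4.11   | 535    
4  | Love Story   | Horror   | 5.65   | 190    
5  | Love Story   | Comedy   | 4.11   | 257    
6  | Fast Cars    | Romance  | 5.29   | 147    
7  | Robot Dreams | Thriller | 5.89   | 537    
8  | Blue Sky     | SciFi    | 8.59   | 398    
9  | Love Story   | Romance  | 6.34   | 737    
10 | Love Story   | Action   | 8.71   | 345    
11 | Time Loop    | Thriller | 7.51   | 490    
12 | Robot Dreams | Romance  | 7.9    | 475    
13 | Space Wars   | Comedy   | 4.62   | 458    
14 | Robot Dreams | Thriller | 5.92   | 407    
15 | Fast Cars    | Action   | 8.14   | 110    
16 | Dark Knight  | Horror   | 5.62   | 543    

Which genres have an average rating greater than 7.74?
SELECT genre, AVG(rating)
FROM movies
GROUP BY genre
HAVING AVG(rating) > 7.74

Result:
  Action: avg=8.43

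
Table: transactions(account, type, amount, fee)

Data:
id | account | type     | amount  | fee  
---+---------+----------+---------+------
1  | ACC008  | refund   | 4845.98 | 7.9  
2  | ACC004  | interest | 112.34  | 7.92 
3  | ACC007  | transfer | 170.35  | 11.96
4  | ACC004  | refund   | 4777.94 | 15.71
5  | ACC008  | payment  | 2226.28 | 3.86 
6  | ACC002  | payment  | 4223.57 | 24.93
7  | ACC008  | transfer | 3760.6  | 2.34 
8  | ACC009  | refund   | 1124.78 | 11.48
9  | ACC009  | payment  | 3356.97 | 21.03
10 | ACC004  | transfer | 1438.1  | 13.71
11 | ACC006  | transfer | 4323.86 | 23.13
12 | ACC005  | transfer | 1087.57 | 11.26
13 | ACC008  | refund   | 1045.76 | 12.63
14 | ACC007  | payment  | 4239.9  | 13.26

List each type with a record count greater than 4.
SELECT type, COUNT(*) as cnt
FROM transactions
GROUP BY type
HAVING COUNT(*) > 4

Result:
  transfer: 5

Note: HAVING filters groups after aggregation, WHERE filters rows before.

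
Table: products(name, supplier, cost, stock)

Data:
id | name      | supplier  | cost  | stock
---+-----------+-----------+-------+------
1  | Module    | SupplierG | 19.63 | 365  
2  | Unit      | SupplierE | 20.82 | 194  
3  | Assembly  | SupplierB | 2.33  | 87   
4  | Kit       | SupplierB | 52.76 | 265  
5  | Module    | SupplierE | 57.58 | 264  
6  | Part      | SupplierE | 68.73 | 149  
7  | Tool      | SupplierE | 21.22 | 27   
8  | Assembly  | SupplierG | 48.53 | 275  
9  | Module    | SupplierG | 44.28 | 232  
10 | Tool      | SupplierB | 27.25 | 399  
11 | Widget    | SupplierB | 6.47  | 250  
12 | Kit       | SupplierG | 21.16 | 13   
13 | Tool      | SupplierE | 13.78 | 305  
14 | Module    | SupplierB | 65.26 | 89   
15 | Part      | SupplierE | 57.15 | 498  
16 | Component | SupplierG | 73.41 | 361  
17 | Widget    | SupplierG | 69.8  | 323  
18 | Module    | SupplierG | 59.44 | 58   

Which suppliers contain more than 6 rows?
SELECT supplier, COUNT(*) as cnt
FROM products
GROUP BY supplier
HAVING COUNT(*) > 6

Result:
  SupplierG: 7

Note: HAVING filters groups after aggregation, WHERE filters rows before.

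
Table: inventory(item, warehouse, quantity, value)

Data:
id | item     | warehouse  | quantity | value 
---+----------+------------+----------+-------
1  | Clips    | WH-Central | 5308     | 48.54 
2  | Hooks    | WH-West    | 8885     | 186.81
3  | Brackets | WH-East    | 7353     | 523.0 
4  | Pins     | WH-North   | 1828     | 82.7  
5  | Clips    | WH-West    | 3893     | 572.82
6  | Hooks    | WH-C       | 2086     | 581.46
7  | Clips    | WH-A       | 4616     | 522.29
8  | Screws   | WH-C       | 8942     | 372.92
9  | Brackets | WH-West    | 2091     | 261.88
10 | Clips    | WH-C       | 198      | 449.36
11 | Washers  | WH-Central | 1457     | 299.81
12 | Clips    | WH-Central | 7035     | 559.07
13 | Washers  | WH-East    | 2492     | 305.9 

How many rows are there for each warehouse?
SELECT warehouse, COUNT(*) as count
FROM inventory
GROUP BY warehouse

Result:
  WH-A: 1
  WH-C: 3
  WH-Central: 3
  WH-East: 2
  WH-North: 1
  WH-West: 3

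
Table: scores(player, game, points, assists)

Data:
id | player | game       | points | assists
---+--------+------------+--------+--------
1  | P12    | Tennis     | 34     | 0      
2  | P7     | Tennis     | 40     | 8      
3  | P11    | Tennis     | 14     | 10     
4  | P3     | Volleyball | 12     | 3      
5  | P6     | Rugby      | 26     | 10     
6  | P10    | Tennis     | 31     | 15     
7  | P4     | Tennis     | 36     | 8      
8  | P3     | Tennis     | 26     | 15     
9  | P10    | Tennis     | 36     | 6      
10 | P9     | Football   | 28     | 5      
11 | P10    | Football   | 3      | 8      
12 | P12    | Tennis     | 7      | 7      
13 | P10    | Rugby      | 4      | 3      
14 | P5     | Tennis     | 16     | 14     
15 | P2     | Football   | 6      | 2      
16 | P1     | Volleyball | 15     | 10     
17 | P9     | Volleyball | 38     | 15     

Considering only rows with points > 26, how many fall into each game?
SELECT game, COUNT(*)
FROM scores
WHERE points > 26
GROUP BY game

Note: WHERE filters rows before grouping.

Result:
  Football: 1
  Tennis: 5
  Volleyball: 1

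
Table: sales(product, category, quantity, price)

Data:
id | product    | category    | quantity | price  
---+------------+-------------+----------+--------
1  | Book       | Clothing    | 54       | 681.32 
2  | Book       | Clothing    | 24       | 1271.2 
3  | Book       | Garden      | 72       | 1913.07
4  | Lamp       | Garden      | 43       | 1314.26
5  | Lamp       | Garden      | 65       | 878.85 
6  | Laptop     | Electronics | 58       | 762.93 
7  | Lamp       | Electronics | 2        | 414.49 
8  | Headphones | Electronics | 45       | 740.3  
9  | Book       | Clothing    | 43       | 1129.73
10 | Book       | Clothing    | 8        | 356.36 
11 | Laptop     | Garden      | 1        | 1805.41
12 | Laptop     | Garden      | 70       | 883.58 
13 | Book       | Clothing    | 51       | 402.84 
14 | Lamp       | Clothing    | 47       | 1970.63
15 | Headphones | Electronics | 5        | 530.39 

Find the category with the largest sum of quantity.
SELECT category, SUM(quantity) as val
FROM sales
GROUP BY category
ORDER BY val DESC
LIMIT 1

Result: Garden with sum(quantity) = 251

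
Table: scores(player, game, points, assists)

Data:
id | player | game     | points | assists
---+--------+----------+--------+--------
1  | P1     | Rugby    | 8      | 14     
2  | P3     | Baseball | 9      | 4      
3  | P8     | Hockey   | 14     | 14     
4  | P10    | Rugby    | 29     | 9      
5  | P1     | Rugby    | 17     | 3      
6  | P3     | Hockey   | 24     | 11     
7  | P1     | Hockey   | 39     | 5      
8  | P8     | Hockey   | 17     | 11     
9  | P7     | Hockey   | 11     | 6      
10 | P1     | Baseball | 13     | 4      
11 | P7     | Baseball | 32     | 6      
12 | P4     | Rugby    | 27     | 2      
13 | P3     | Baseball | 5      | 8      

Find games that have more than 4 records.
SELECT game, COUNT(*) as cnt
FROM scores
GROUP BY game
HAVING COUNT(*) > 4

Result:
  Hockey: 5

Note: HAVING filters groups after aggregation, WHERE filters rows before.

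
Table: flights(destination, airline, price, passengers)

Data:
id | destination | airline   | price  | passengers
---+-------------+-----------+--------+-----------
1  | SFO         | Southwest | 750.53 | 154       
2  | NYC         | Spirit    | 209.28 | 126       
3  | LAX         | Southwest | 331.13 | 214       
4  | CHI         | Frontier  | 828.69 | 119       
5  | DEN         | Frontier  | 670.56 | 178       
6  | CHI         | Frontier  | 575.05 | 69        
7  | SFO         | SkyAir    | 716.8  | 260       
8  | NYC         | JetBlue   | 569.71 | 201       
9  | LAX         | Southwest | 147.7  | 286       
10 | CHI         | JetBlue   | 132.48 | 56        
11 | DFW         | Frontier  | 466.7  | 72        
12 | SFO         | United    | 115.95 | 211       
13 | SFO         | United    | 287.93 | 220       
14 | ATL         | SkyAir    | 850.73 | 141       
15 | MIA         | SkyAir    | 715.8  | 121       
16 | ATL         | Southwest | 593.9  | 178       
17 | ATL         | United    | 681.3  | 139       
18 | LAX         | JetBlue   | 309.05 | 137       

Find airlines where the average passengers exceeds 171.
SELECT airline, AVG(passengers)
FROM flights
GROUP BY airline
HAVING AVG(passengers) > 171

Result:
  SkyAir: avg=174.00
  Southwest: avg=208.00
  United: avg=190.00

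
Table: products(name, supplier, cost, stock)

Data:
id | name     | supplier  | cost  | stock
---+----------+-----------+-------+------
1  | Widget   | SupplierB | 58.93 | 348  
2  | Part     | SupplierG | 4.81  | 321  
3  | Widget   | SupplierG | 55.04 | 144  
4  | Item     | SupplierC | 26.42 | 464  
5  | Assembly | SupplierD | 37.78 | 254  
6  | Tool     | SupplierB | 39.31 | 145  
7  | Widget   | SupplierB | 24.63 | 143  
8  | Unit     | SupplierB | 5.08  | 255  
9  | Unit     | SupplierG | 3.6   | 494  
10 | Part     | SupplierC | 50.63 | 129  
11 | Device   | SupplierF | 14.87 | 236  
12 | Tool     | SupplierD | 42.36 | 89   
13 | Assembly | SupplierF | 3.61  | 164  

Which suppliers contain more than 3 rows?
SELECT supplier, COUNT(*) as cnt
FROM products
GROUP BY supplier
HAVING COUNT(*) > 3

Result:
  SupplierB: 4

Note: HAVING filters groups after aggregation, WHERE filters rows before.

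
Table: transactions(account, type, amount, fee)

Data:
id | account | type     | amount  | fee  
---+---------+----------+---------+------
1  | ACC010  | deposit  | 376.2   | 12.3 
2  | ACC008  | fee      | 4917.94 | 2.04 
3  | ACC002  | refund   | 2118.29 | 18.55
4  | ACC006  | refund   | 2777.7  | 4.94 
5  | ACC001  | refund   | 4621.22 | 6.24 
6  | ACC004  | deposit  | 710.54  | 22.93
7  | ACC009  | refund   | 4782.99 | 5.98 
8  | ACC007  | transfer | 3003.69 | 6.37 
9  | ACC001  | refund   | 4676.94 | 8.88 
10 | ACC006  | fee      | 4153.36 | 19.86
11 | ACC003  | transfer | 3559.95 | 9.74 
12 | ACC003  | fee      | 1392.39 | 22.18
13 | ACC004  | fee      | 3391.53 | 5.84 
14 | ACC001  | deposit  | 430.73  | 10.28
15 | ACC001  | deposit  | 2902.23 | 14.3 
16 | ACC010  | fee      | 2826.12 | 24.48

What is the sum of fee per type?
SELECT type, SUM(fee) as result
FROM transactions
GROUP BY type

Result:
  deposit: 59.81
  fee: 74.40
  refund: 44.59
  transfer: 16.11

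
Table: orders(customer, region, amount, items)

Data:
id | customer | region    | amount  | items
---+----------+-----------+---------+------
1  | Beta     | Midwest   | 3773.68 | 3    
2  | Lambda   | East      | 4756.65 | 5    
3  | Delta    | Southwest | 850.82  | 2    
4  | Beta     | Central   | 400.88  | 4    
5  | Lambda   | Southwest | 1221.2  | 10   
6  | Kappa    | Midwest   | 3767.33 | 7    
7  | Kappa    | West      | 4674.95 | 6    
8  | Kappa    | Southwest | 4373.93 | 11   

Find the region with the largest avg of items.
SELECT region, AVG(items) as val
FROM orders
GROUP BY region
ORDER BY val DESC
LIMIT 1

Result: Southwest with avg(items) = 7.67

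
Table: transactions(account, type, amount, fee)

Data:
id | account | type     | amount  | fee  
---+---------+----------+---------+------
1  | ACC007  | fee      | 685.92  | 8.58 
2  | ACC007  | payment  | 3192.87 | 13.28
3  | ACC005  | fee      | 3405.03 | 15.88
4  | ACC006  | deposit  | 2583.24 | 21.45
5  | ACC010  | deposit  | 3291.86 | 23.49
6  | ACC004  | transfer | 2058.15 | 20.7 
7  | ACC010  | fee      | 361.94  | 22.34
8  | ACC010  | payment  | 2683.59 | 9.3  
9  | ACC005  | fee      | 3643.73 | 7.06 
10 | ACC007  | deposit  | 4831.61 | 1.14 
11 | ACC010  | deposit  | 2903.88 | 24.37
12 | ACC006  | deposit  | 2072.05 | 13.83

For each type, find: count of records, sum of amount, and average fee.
SELECT type,
       COUNT(*) as cnt,
       SUM(amount) as total_amount,
       AVG(fee) as avg_fee
FROM transactions
GROUP BY type

Result:
  deposit: 5 records, 15682.64 total amount, 16.86 avg fee
  fee: 4 records, 8096.62 total amount, 13.47 avg fee
  payment: 2 records, 5876.46 total amount, 11.29 avg fee
  transfer: 1 records, 2058.15 total amount, 20.70 avg fee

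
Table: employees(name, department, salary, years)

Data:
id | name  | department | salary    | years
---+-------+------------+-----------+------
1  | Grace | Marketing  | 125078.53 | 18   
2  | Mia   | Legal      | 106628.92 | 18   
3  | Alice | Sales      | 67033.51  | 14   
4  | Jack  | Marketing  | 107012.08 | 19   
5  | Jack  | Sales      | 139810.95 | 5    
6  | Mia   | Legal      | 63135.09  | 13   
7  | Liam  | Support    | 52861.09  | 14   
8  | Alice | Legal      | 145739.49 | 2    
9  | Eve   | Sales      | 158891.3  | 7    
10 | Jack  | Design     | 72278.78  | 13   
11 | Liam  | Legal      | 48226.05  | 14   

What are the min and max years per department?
SELECT department, MIN(years), MAX(years)
FROM employees
GROUP BY department

Result:
  Design: min=13, max=13
  Legal: min=2, max=18
  Marketing: min=18, max=19
  Sales: min=5, max=14
  Support: min=14, max=14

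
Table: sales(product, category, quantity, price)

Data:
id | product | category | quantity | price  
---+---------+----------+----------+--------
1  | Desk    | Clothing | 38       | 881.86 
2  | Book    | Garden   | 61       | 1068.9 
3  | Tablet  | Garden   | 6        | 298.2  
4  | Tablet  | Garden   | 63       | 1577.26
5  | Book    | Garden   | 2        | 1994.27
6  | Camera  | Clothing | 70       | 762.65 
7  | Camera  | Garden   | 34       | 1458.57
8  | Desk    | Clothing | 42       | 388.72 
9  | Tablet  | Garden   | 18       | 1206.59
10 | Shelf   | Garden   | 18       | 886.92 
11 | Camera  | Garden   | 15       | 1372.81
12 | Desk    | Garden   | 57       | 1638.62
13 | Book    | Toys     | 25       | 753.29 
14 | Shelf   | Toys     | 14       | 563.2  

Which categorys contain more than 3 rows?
SELECT category, COUNT(*) as cnt
FROM sales
GROUP BY category
HAVING COUNT(*) > 3

Result:
  Garden: 9

Note: HAVING filters groups after aggregation, WHERE filters rows before.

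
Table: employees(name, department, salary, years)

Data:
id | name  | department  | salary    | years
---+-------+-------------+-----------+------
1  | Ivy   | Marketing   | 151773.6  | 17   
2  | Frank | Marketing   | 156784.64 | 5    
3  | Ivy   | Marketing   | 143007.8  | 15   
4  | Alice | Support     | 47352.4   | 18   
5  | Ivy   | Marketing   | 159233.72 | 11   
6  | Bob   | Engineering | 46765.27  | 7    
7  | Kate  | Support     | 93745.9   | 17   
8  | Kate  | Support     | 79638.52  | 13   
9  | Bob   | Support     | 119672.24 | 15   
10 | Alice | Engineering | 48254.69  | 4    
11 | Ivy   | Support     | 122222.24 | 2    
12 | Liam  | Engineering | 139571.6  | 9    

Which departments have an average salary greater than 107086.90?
SELECT department, AVG(salary)
FROM employees
GROUP BY department
HAVING AVG(salary) > 107086.90

Result:
  Marketing: avg=152699.94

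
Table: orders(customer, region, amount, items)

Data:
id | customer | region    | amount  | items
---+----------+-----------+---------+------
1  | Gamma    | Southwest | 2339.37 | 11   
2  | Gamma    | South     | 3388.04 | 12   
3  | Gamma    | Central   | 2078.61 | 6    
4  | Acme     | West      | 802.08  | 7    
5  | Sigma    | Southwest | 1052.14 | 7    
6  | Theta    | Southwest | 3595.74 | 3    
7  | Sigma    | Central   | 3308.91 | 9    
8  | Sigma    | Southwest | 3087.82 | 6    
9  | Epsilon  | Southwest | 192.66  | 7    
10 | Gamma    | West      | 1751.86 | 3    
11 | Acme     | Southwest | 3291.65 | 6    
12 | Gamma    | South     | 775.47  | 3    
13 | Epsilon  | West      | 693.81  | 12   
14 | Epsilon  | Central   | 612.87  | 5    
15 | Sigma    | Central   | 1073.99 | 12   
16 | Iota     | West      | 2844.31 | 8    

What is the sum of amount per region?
SELECT region, SUM(amount) as result
FROM orders
GROUP BY region

Result:
  Central: 7074.38
  South: 4163.51
  Southwest: 13559.38
  West: 6092.06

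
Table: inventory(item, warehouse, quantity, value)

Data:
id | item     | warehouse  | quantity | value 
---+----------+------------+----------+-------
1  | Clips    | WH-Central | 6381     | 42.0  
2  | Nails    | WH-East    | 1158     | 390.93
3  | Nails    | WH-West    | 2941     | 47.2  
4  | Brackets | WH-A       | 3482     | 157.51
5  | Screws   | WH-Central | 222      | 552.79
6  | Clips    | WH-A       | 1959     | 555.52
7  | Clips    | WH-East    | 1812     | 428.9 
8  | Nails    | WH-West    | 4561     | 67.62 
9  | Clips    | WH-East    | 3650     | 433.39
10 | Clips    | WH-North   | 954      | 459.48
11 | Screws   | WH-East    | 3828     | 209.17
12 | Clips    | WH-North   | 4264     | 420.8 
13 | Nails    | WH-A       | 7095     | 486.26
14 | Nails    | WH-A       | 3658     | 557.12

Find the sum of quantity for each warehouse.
SELECT warehouse, SUM(quantity) as result
FROM inventory
GROUP BY warehouse

Result:
  WH-A: 16194
  WH-Central: 6603
  WH-East: 10448
  WH-North: 5218
  WH-West: 7502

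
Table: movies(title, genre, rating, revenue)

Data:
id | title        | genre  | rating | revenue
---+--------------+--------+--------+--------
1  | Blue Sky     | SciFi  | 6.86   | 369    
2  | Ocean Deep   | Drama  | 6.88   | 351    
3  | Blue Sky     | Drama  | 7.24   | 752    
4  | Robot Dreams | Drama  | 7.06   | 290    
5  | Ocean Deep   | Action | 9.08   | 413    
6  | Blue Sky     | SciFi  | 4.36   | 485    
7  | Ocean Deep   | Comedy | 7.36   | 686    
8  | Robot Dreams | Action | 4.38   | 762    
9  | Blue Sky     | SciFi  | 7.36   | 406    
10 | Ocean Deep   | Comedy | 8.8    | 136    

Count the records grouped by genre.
SELECT genre, COUNT(*) as count
FROM movies
GROUP BY genre

Result:
  Action: 2
  Comedy: 2
  Drama: 3
  SciFi: 3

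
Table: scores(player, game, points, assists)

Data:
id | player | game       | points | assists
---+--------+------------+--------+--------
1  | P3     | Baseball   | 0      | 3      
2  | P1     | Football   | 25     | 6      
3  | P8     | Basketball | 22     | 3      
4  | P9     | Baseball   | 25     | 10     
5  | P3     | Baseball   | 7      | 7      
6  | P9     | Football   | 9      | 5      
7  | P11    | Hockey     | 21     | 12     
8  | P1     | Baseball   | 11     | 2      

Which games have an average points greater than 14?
SELECT game, AVG(points)
FROM scores
GROUP BY game
HAVING AVG(points) > 14

Result:
  Basketball: avg=22.00
  Football: avg=17.00
  Hockey: avg=21.00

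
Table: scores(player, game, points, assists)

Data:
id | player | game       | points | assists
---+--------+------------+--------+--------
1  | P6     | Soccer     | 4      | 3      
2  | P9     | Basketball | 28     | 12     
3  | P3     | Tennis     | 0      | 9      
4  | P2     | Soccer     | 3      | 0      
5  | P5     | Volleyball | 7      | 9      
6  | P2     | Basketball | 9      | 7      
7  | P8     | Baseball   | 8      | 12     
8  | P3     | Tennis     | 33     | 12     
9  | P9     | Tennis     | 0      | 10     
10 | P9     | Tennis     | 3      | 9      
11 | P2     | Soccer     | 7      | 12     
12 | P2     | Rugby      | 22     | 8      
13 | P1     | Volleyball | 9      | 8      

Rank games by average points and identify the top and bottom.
SELECT game, AVG(points)
FROM scores
GROUP BY game
ORDER BY AVG(points)

All groups:
  Soccer: 4.67
  Baseball: 8.00
  Volleyball: 8.00
  Tennis: 9.00
  Basketball: 18.50
  Rugby: 22.00

Highest: Rugby (22.00)
Lowest: Soccer (4.67)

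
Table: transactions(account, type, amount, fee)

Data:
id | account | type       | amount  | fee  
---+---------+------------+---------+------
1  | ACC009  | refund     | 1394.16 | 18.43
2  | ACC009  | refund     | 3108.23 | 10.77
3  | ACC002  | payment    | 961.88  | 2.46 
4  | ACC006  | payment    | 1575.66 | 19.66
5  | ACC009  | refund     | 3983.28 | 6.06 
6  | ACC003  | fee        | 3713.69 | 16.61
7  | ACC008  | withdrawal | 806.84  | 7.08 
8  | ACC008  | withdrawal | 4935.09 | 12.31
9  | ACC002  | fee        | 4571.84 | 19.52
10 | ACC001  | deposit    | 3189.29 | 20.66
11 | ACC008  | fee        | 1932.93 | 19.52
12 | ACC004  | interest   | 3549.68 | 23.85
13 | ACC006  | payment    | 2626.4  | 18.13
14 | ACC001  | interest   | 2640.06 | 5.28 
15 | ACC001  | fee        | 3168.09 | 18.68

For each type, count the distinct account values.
SELECT type, COUNT(DISTINCT account)
FROM transactions
GROUP BY type

Result:
  deposit: 1 distinct
  fee: 4 distinct
  interest: 2 distinct
  payment: 2 distinct
  refund: 1 distinct
  withdrawal: 1 distinct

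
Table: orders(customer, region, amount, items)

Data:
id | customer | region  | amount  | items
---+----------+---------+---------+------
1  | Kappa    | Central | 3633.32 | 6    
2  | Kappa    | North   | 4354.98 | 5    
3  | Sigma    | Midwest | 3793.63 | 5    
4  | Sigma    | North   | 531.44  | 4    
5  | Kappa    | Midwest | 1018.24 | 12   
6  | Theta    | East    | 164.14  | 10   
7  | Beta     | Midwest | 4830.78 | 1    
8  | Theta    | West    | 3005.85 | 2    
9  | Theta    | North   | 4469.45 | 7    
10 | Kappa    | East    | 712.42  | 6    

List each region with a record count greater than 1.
SELECT region, COUNT(*) as cnt
FROM orders
GROUP BY region
HAVING COUNT(*) > 1

Result:
  East: 2
  Midwest: 3
  North: 3

Note: HAVING filters groups after aggregation, WHERE filters rows before.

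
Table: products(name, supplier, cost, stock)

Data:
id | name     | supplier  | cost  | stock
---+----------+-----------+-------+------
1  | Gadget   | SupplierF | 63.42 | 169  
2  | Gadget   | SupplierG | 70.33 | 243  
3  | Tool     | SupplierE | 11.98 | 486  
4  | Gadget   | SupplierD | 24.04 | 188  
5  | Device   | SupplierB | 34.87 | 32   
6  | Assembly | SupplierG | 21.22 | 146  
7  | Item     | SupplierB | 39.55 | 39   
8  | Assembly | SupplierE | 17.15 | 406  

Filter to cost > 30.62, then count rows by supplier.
SELECT supplier, COUNT(*)
FROM products
WHERE cost > 30.62
GROUP BY supplier

Note: WHERE filters rows before grouping.

Result:
  SupplierB: 2
  SupplierF: 1
  SupplierG: 1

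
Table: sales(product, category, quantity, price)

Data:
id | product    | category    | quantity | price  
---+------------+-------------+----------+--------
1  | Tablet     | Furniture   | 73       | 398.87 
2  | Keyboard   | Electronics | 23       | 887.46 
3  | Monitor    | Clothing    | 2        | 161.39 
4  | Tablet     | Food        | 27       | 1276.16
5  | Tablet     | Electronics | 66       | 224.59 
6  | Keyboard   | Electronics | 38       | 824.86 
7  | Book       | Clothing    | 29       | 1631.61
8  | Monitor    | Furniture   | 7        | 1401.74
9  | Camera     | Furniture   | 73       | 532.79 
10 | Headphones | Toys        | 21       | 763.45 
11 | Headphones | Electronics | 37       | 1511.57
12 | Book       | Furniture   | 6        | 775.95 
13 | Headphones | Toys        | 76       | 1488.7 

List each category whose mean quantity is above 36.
SELECT category, AVG(quantity)
FROM sales
GROUP BY category
HAVING AVG(quantity) > 36

Result:
  Electronics: avg=41.00
  Furniture: avg=39.75
  Toys: avg=48.50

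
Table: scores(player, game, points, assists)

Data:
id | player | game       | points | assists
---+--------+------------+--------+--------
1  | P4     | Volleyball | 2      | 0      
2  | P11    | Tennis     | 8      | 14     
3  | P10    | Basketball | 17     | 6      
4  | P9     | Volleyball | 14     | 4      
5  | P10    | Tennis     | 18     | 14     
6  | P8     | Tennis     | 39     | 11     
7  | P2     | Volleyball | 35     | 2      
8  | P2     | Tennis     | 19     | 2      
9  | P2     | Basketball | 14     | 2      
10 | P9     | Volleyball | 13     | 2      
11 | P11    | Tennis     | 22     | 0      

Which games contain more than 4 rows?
SELECT game, COUNT(*) as cnt
FROM scores
GROUP BY game
HAVING COUNT(*) > 4

Result:
  Tennis: 5

Note: HAVING filters groups after aggregation, WHERE filters rows before.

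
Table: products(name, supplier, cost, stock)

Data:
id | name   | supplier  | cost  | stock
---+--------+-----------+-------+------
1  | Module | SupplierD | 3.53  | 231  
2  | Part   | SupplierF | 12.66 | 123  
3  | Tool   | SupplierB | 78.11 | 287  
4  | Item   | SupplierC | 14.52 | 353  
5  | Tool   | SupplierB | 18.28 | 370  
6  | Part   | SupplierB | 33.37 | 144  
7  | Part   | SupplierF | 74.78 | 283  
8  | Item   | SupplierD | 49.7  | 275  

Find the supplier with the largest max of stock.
SELECT supplier, MAX(stock) as val
FROM products
GROUP BY supplier
ORDER BY val DESC
LIMIT 1

Result: SupplierB with max(stock) = 370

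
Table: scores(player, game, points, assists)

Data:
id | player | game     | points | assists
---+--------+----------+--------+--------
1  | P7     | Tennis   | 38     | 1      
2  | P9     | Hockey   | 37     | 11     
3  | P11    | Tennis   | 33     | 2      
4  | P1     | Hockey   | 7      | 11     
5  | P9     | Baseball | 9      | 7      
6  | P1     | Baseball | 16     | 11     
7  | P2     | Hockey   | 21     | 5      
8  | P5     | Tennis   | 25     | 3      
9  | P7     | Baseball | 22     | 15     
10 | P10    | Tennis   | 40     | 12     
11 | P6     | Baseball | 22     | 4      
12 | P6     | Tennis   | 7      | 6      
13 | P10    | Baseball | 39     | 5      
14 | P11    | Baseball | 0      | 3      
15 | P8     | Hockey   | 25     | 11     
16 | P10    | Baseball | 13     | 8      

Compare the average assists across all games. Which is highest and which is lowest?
SELECT game, AVG(assists)
FROM scores
GROUP BY game
ORDER BY AVG(assists)

All groups:
  Tennis: 4.80
  Baseball: 7.57
  Hockey: 9.50

Highest: Hockey (9.50)
Lowest: Tennis (4.80)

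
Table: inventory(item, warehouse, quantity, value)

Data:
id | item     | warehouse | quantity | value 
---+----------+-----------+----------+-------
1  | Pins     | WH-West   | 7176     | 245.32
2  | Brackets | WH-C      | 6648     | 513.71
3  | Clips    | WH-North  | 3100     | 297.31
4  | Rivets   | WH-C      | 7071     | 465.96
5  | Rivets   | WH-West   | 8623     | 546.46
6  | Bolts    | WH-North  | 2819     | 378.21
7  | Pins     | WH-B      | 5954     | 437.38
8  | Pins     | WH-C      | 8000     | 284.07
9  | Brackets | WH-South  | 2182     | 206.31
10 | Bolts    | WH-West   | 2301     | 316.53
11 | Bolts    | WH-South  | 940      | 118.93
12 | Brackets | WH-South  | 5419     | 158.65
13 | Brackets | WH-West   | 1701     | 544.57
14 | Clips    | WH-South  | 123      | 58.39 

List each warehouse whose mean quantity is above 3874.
SELECT warehouse, AVG(quantity)
FROM inventory
GROUP BY warehouse
HAVING AVG(quantity) > 3874

Result:
  WH-B: avg=5954.00
  WH-C: avg=7239.67
  WH-West: avg=4950.25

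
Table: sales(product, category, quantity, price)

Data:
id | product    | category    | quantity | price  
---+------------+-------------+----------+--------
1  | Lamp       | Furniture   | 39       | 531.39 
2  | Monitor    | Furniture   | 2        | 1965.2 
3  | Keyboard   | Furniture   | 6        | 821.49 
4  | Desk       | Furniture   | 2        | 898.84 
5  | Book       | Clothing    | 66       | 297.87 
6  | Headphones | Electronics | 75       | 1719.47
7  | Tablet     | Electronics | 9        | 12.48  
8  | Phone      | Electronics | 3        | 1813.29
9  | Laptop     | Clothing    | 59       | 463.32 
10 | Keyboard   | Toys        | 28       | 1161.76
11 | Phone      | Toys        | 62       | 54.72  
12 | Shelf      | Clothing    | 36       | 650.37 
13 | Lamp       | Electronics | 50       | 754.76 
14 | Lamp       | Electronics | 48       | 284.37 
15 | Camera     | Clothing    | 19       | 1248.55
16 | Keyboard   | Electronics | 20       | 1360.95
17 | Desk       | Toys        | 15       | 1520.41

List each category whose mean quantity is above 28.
SELECT category, AVG(quantity)
FROM sales
GROUP BY category
HAVING AVG(quantity) > 28

Result:
  Clothing: avg=45.00
  Electronics: avg=34.17
  Toys: avg=35.00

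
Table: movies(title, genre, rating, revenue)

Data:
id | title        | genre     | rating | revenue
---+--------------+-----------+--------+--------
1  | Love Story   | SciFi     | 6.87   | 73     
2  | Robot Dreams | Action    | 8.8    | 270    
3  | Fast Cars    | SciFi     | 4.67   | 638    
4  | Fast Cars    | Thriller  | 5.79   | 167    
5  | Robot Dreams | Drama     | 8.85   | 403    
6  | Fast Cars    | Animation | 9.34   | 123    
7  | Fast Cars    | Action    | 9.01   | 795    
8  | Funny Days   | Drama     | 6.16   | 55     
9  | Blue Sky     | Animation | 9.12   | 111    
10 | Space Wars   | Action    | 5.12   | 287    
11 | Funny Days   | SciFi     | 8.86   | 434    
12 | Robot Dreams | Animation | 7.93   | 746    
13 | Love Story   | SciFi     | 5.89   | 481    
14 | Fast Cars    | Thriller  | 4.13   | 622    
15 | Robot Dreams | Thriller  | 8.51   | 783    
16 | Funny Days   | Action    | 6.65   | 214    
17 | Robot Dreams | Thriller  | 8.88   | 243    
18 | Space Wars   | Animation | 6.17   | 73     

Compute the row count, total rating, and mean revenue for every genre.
SELECT genre,
       COUNT(*) as cnt,
       SUM(rating) as total_rating,
       AVG(revenue) as avg_revenue
FROM movies
GROUP BY genre

Result:
  Action: 4 records, 29.58 total rating, 391.50 avg revenue
  Animation: 4 records, 32.56 total rating, 263.25 avg revenue
  Drama: 2 records, 15.01 total rating, 229.00 avg revenue
  SciFi: 4 records, 26.29 total rating, 406.50 avg revenue
  Thriller: 4 records, 27.31 total rating, 453.75 avg revenue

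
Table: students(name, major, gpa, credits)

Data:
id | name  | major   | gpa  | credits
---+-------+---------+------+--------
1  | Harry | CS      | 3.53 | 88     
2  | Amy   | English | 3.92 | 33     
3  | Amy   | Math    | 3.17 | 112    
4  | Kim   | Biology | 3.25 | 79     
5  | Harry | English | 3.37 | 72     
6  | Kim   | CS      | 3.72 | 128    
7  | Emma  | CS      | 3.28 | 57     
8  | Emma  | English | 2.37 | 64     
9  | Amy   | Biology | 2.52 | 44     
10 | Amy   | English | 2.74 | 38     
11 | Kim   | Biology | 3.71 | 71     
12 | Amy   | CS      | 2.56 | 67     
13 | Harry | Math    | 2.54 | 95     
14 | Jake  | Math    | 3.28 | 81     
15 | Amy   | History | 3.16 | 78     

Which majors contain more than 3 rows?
SELECT major, COUNT(*) as cnt
FROM students
GROUP BY major
HAVING COUNT(*) > 3

Result:
  CS: 4
  English: 4

Note: HAVING filters groups after aggregation, WHERE filters rows before.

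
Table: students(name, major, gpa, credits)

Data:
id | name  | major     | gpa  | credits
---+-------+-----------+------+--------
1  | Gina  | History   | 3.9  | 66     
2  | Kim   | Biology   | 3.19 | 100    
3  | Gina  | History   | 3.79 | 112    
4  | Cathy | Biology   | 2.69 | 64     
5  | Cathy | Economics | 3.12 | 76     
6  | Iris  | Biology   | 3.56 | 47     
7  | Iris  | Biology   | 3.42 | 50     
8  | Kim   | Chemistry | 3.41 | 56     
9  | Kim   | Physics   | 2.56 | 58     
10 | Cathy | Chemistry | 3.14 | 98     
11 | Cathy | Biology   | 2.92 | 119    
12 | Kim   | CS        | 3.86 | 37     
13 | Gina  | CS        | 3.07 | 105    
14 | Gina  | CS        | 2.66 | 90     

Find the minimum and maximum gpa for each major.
SELECT major, MIN(gpa), MAX(gpa)
FROM students
GROUP BY major

Result:
  Biology: min=2.69, max=3.56
  CS: min=2.66, max=3.86
  Chemistry: min=3.14, max=3.41
  Economics: min=3.12, max=3.12
  History: min=3.79, max=3.90
  Physics: min=2.56, max=2.56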